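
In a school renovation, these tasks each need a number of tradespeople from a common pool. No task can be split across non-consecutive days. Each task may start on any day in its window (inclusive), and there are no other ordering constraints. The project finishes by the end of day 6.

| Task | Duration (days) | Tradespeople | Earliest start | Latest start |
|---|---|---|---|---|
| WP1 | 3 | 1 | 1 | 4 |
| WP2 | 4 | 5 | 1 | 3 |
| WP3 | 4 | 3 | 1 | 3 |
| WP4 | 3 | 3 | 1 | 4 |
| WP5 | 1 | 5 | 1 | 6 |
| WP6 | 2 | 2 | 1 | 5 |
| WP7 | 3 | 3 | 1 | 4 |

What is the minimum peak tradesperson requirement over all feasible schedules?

Early-start (WP1@1, WP2@1, WP3@1, WP4@1, WP5@1, WP6@1, WP7@1) gives peak 22: d1:22  d2:17  d3:15  d4:8  d5:0  d6:0.
Shift WP5→5, WP6→5, WP7→4.
Schedule WP1@1, WP2@1, WP3@1, WP4@1, WP5@5, WP6@5, WP7@4: d1:12  d2:12  d3:12  d4:11  d5:10  d6:5 — peak 12.

12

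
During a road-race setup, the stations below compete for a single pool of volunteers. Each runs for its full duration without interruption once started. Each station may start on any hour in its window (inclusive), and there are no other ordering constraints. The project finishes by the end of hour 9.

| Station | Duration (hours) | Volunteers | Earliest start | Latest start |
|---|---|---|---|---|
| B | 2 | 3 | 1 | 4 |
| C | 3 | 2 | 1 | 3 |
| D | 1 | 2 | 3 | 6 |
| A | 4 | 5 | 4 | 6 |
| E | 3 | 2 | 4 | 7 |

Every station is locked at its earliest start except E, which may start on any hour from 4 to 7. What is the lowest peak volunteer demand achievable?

E@4: h1:5  h2:5  h3:4  h4:7  h5:7  h6:7  h7:5  h8:0  h9:0 → peak 7
E@5: h1:5  h2:5  h3:4  h4:5  h5:7  h6:7  h7:7  h8:0  h9:0 → peak 7
E@6: h1:5  h2:5  h3:4  h4:5  h5:5  h6:7  h7:7  h8:2  h9:0 → peak 7
E@7: h1:5  h2:5  h3:4  h4:5  h5:5  h6:5  h7:7  h8:2  h9:2 → peak 7
Best is E@4, peak 7.

7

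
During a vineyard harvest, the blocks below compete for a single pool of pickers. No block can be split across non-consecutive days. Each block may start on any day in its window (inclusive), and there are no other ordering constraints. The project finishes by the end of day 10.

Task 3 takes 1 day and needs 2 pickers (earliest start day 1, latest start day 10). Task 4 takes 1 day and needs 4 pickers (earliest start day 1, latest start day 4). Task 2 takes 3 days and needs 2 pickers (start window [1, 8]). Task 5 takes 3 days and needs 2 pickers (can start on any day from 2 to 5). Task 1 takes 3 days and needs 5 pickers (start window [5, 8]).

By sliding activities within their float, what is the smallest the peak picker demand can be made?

Early-start (Task 3@1, Task 4@1, Task 2@1, Task 5@2, Task 1@5) gives peak 8: d1:8  d2:4  d3:4  d4:2  d5:5  d6:5  d7:5  d8:0  d9:0  d10:0.
Shift Task 4→2, Task 2→3, Task 5→3, Task 1→6.
Schedule Task 3@1, Task 4@2, Task 2@3, Task 5@3, Task 1@6: d1:2  d2:4  d3:4  d4:4  d5:4  d6:5  d7:5  d8:5  d9:0  d10:0 — peak 5.

5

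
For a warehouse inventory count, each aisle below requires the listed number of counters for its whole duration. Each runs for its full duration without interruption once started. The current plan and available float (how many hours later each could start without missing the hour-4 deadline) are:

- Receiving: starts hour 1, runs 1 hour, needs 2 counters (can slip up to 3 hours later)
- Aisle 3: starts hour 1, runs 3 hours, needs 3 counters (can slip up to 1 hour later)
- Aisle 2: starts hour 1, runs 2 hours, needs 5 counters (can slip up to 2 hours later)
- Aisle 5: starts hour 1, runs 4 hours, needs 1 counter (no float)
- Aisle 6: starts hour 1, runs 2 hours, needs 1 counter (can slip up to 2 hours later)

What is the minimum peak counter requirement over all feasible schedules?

Early-start (Receiving@1, Aisle 3@1, Aisle 2@1, Aisle 5@1, Aisle 6@1) gives peak 12: h1:12  h2:10  h3:4  h4:1.
Shift Aisle 2→3.
Schedule Receiving@1, Aisle 3@1, Aisle 2@3, Aisle 5@1, Aisle 6@1: h1:7  h2:5  h3:9  h4:6 — peak 9.

9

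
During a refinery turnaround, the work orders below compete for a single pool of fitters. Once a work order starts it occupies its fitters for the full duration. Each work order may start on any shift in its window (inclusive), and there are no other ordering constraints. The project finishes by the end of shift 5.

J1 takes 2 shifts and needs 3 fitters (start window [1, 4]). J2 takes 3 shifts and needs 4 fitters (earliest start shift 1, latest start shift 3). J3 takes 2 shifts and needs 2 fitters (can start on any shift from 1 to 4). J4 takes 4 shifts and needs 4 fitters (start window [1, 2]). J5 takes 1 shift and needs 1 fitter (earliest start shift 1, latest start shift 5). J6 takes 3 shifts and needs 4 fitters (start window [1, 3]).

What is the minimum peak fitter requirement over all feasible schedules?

Early-start (J1@1, J2@1, J3@1, J4@1, J5@1, J6@1) gives peak 18: s1:18  s2:17  s3:12  s4:4  s5:0.
Shift J3→4, J6→3.
Schedule J1@1, J2@1, J3@4, J4@1, J5@1, J6@3: s1:12  s2:11  s3:12  s4:10  s5:6 — peak 12.

12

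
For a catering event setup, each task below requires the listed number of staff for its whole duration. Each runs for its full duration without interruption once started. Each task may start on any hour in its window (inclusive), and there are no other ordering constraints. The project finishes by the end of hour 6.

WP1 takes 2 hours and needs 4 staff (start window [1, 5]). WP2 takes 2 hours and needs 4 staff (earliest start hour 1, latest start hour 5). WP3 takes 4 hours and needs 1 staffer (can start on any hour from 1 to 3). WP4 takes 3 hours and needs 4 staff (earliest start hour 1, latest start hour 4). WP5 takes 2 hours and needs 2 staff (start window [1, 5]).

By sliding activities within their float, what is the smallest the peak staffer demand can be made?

8

Early-start (WP1@1, WP2@1, WP3@1, WP4@1, WP5@1) gives peak 15: h1:15  h2:15  h3:5  h4:1  h5:0  h6:0.
Shift WP3→3, WP4→3, WP5→3.
Schedule WP1@1, WP2@1, WP3@3, WP4@3, WP5@3: h1:8  h2:8  h3:7  h4:7  h5:5  h6:1 — peak 8.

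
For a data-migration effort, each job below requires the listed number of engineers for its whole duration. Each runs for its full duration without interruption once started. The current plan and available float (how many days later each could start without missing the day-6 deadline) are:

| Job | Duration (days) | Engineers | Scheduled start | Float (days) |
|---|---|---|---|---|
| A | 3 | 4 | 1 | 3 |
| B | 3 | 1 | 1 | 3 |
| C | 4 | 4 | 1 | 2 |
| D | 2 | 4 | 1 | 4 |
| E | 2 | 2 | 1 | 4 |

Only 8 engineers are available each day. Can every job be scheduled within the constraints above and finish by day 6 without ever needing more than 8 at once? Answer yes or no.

Schedule A@1, B@4, C@1, D@5, E@4: d1:8  d2:8  d3:8  d4:7  d5:7  d6:5 — peak 8 ≤ 8.

yes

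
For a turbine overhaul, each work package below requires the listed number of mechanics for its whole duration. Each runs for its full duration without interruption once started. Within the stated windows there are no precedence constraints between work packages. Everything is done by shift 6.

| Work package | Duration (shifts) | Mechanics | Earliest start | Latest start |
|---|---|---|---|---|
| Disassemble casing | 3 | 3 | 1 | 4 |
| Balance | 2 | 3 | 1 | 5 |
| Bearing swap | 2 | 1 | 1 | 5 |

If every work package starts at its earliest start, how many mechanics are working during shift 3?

3

At early start, shift 3 has: Disassemble casing.
Demand: 3 = 3.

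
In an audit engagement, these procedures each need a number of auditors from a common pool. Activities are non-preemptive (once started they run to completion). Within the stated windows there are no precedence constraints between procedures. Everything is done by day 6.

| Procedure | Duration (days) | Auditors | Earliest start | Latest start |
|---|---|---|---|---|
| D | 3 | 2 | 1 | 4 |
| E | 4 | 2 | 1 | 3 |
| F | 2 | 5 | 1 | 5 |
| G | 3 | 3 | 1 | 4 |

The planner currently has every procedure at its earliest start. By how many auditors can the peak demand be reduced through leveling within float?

5

Early-start peak: d1:12  d2:12  d3:7  d4:2  d5:0  d6:0 ⇒ 12.
Leveled (D@1, E@1, F@4, G@1): d1:7  d2:7  d3:7  d4:7  d5:5  d6:0 ⇒ 7.
Reduction 12 − 7 = 5.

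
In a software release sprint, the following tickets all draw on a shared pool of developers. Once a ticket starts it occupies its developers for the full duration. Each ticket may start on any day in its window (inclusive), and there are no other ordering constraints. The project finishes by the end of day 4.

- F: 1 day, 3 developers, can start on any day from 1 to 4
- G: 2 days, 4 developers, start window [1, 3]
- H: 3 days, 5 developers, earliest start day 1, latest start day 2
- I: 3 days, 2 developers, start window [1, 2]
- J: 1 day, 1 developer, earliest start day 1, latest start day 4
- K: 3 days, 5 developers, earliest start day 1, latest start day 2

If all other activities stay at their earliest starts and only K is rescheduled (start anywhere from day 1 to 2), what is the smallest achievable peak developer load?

16

K@1: d1:20  d2:16  d3:12  d4:0 → peak 20
K@2: d1:15  d2:16  d3:12  d4:5 → peak 16
Best is K@2, peak 16.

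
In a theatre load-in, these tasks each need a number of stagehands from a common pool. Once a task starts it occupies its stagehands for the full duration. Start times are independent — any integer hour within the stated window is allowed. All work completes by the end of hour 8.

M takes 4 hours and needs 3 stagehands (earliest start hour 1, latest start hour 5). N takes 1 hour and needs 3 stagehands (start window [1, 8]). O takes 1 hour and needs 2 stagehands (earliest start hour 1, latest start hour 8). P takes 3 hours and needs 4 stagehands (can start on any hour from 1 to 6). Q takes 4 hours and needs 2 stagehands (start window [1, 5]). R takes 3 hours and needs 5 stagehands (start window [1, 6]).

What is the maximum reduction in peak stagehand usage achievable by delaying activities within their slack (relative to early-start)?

12

Early-start peak: h1:19  h2:14  h3:14  h4:5  h5:0  h6:0  h7:0  h8:0 ⇒ 19.
Leveled (M@1, N@1, O@2, P@3, Q@5, R@6): h1:6  h2:5  h3:7  h4:7  h5:6  h6:7  h7:7  h8:7 ⇒ 7.
Reduction 19 − 7 = 12.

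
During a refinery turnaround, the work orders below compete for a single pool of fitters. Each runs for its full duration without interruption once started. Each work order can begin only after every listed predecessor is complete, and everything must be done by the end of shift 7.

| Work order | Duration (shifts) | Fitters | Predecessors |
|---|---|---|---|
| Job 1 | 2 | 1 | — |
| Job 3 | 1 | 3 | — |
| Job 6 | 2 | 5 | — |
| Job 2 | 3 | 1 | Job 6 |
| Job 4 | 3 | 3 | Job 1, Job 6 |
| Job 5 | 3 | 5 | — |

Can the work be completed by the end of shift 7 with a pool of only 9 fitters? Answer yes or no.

Schedule Job 1@1, Job 3@1, Job 6@1, Job 2@3, Job 4@3, Job 5@3: s1:9  s2:6  s3:9  s4:9  s5:9  s6:0  s7:0 — peak 9 ≤ 9.

yes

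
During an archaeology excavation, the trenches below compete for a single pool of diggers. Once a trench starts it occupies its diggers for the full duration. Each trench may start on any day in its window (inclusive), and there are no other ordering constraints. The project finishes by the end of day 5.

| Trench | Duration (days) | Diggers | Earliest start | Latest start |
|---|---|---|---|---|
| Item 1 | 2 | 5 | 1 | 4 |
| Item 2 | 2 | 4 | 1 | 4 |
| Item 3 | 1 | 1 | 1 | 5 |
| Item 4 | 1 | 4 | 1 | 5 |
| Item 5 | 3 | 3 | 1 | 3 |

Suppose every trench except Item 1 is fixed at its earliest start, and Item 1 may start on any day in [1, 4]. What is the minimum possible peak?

Item 1@1: d1:17  d2:12  d3:3  d4:0  d5:0 → peak 17
Item 1@2: d1:12  d2:12  d3:8  d4:0  d5:0 → peak 12
Item 1@3: d1:12  d2:7  d3:8  d4:5  d5:0 → peak 12
Item 1@4: d1:12  d2:7  d3:3  d4:5  d5:5 → peak 12
Best is Item 1@2, peak 12.

12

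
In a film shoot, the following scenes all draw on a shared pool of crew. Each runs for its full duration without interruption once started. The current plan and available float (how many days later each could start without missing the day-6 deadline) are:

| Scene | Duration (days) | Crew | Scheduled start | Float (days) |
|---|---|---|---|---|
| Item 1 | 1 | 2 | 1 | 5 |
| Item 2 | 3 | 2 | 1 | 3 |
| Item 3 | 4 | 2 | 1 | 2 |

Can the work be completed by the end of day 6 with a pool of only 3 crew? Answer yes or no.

no

The minimum achievable peak is 4; 3 < 4, so no feasible schedule stays within the cap.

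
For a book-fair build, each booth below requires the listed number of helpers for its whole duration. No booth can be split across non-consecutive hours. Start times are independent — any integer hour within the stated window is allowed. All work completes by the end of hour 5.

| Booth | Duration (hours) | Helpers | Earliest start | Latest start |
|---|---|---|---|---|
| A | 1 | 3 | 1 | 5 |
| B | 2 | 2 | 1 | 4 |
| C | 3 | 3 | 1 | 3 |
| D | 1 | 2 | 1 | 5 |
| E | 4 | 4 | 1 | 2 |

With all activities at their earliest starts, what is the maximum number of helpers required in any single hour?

Early-start schedule: A@1, B@1, C@1, D@1, E@1.
Load per hour: hour 1: 14, hour 2: 9, hour 3: 7, hour 4: 4, hour 5: 0.
Peak is 14.

14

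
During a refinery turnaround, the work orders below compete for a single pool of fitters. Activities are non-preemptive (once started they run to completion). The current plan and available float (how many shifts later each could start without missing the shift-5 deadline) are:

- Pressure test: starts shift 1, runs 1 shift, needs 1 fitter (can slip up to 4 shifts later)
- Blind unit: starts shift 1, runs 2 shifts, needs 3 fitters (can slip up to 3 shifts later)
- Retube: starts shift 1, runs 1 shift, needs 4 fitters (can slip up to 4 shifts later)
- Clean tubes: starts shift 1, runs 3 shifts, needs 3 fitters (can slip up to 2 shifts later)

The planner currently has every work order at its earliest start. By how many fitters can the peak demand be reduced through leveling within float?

Early-start peak: s1:11  s2:6  s3:3  s4:0  s5:0 ⇒ 11.
Leveled (Pressure test@1, Blind unit@1, Retube@5, Clean tubes@2): s1:4  s2:6  s3:3  s4:3  s5:4 ⇒ 6.
Reduction 11 − 6 = 5.

5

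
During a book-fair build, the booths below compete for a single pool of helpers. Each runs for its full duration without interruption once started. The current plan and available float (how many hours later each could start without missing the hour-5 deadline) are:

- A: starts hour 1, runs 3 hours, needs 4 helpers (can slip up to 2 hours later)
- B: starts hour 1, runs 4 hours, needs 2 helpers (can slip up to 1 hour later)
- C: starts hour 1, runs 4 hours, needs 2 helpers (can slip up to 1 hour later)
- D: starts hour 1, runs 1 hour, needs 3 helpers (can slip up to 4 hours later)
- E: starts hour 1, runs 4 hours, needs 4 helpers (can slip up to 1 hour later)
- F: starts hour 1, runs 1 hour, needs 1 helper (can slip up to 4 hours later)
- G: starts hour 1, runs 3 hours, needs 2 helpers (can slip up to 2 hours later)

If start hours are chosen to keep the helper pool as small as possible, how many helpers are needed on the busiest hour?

14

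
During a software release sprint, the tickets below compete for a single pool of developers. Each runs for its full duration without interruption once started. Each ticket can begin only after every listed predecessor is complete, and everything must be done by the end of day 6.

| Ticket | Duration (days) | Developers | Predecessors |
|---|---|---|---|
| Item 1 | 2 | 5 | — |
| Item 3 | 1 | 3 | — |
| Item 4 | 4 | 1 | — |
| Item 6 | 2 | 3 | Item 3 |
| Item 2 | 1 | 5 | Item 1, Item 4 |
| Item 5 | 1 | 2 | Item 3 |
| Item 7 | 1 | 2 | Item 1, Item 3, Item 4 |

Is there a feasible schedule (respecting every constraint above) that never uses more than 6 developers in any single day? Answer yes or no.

yes

Schedule Item 1@1, Item 3@3, Item 4@1, Item 6@4, Item 2@6, Item 5@4, Item 7@5: d1:6  d2:6  d3:4  d4:6  d5:5  d6:5 — peak 6 ≤ 6.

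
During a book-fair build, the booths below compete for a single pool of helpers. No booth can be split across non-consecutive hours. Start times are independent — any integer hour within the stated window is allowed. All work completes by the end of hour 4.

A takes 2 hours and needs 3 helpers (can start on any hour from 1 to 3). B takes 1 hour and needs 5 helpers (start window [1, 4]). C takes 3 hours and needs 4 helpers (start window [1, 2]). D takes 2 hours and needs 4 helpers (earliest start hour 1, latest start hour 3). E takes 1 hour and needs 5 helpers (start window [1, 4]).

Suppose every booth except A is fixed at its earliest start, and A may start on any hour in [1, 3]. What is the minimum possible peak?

A@1: h1:21  h2:11  h3:4  h4:0 → peak 21
A@2: h1:18  h2:11  h3:7  h4:0 → peak 18
A@3: h1:18  h2:8  h3:7  h4:3 → peak 18
Best is A@2, peak 18.

18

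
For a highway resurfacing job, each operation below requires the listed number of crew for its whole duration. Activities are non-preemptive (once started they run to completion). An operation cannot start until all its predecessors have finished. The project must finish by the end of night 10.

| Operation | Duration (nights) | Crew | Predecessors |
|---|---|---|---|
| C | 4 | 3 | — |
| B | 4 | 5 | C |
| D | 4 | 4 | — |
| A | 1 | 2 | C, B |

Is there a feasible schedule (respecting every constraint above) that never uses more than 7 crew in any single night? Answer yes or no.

yes

Schedule C@1, B@5, D@1, A@9: n1:7  n2:7  n3:7  n4:7  n5:5  n6:5  n7:5  n8:5  n9:2  n10:0 — peak 7 ≤ 7.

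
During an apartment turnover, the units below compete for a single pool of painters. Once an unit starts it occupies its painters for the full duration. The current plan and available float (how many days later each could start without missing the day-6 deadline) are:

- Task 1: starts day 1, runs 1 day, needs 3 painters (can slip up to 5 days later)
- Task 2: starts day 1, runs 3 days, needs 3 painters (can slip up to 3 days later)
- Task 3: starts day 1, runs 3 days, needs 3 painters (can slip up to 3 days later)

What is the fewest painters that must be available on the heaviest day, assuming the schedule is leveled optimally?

Early-start (Task 1@1, Task 2@1, Task 3@1) gives peak 9: d1:9  d2:6  d3:6  d4:0  d5:0  d6:0.
Shift Task 3→2.
Schedule Task 1@1, Task 2@1, Task 3@2: d1:6  d2:6  d3:6  d4:3  d5:0  d6:0 — peak 6.

6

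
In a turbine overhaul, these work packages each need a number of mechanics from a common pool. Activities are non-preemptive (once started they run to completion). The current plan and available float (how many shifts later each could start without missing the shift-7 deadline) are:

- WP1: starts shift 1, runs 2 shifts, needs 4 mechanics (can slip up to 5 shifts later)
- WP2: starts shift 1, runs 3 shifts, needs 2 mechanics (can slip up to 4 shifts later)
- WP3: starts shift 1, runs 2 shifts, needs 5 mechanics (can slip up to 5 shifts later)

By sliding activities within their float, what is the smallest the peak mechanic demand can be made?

Early-start (WP1@1, WP2@1, WP3@1) gives peak 11: s1:11  s2:11  s3:2  s4:0  s5:0  s6:0  s7:0.
Shift WP2→3, WP3→6.
Schedule WP1@1, WP2@3, WP3@6: s1:4  s2:4  s3:2  s4:2  s5:2  s6:5  s7:5 — peak 5.

5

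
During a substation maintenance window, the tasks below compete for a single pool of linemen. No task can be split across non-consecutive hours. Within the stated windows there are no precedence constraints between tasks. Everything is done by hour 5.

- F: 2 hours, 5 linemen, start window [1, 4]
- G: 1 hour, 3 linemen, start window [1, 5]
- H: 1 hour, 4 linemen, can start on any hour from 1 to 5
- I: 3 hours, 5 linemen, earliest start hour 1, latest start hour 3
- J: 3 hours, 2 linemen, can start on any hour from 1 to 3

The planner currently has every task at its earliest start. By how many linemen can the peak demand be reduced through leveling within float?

10

Early-start peak: h1:19  h2:12  h3:7  h4:0  h5:0 ⇒ 19.
Leveled (F@1, G@1, H@2, I@3, J@3): h1:8  h2:9  h3:7  h4:7  h5:7 ⇒ 9.
Reduction 19 − 9 = 10.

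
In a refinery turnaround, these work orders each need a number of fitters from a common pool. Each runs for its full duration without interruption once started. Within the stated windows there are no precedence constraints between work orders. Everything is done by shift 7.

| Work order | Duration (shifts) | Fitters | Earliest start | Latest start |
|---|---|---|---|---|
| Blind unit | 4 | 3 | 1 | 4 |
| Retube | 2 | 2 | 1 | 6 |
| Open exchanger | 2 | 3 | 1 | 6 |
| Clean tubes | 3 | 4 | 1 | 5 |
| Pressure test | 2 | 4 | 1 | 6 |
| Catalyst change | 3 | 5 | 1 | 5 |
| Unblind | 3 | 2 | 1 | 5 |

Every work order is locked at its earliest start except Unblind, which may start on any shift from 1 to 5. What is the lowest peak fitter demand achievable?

21

Unblind@1: s1:23  s2:23  s3:14  s4:3  s5:0  s6:0  s7:0 → peak 23
Unblind@2: s1:21  s2:23  s3:14  s4:5  s5:0  s6:0  s7:0 → peak 23
Unblind@3: s1:21  s2:21  s3:14  s4:5  s5:2  s6:0  s7:0 → peak 21
Unblind@4: s1:21  s2:21  s3:12  s4:5  s5:2  s6:2  s7:0 → peak 21
Unblind@5: s1:21  s2:21  s3:12  s4:3  s5:2  s6:2  s7:2 → peak 21
Best is Unblind@3, peak 21.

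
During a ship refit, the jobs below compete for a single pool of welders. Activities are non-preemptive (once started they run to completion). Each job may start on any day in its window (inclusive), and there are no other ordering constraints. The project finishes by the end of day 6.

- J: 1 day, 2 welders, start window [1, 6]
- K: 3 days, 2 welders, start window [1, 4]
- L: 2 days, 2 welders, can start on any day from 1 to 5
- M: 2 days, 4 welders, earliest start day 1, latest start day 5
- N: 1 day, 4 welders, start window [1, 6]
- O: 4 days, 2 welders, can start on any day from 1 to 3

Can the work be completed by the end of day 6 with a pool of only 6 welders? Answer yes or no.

yes

Schedule J@1, K@1, L@1, M@4, N@6, O@2: d1:6  d2:6  d3:4  d4:6  d5:6  d6:4 — peak 6 ≤ 6.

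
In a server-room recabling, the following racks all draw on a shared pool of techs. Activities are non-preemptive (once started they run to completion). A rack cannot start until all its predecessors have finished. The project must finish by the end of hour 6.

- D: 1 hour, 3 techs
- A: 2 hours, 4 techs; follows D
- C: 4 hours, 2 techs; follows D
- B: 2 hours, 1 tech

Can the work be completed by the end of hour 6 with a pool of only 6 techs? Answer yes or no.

yes

Schedule D@1, A@2, C@2, B@4: h1:3  h2:6  h3:6  h4:3  h5:3  h6:0 — peak 6 ≤ 6.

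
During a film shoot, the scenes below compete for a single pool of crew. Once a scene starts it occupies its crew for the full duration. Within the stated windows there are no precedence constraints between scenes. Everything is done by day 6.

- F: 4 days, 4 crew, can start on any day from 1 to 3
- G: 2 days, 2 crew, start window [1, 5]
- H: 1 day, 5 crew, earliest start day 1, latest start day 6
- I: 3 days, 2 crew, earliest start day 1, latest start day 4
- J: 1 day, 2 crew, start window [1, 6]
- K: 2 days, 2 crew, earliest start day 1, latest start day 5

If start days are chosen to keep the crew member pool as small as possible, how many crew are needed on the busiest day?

7

Early-start (F@1, G@1, H@1, I@1, J@1, K@1) gives peak 17: d1:17  d2:10  d3:6  d4:4  d5:0  d6:0.
Shift H→6, I→3, J→5, K→5.
Schedule F@1, G@1, H@6, I@3, J@5, K@5: d1:6  d2:6  d3:6  d4:6  d5:6  d6:7 — peak 7.
Total crew member-days = 37 over 6 days ⇒ peak ≥ ⌈37/6⌉ = 7, so 7 is optimal.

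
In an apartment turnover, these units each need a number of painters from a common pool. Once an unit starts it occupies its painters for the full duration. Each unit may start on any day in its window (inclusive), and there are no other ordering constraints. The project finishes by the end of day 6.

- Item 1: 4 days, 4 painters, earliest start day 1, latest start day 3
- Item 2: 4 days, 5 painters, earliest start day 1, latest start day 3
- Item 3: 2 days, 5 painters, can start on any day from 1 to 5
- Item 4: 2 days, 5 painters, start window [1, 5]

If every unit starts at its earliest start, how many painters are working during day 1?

19

At early start, day 1 has: Item 1, Item 2, Item 3, Item 4.
Demand: 4 + 5 + 5 + 5 = 19.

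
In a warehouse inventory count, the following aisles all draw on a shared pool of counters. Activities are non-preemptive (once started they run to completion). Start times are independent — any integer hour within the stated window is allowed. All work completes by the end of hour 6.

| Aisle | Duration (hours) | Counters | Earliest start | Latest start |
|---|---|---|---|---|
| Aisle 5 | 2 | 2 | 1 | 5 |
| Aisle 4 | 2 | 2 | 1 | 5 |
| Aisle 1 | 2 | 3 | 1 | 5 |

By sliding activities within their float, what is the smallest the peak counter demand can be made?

Early-start (Aisle 5@1, Aisle 4@1, Aisle 1@1) gives peak 7: h1:7  h2:7  h3:0  h4:0  h5:0  h6:0.
Shift Aisle 4→3, Aisle 1→5.
Schedule Aisle 5@1, Aisle 4@3, Aisle 1@5: h1:2  h2:2  h3:2  h4:2  h5:3  h6:3 — peak 3.
Total counter-hours = 14 over 6 hours ⇒ peak ≥ ⌈14/6⌉ = 3, so 3 is optimal.

3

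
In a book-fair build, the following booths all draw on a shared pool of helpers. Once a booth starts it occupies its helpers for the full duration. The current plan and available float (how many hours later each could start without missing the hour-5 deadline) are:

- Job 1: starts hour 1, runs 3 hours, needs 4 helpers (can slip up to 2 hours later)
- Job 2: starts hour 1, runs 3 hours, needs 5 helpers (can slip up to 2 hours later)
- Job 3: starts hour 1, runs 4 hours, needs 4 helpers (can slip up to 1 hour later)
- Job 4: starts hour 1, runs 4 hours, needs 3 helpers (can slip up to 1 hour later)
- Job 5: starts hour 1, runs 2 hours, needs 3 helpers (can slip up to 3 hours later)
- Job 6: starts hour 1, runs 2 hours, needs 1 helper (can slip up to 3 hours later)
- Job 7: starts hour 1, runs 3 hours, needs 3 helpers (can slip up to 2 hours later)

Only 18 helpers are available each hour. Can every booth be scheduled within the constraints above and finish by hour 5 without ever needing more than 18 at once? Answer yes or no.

The minimum achievable peak is 19; 18 < 19, so no feasible schedule stays within the cap.

no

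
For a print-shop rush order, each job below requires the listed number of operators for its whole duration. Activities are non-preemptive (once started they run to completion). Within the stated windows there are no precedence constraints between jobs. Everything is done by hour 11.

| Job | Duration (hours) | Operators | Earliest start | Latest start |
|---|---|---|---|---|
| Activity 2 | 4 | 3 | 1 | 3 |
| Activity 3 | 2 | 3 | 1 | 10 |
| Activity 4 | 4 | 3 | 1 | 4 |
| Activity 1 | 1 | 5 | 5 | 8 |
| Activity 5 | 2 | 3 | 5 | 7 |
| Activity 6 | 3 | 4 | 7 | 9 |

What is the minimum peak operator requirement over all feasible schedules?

6

Early-start (Activity 2@1, Activity 3@1, Activity 4@1, Activity 1@5, Activity 5@5, Activity 6@7) gives peak 9: h1:9  h2:9  h3:6  h4:6  h5:8  h6:3  h7:4  h8:4  h9:4  h10:0  h11:0.
Shift Activity 4→3, Activity 1→7, Activity 6→8.
Schedule Activity 2@1, Activity 3@1, Activity 4@3, Activity 1@7, Activity 5@5, Activity 6@8: h1:6  h2:6  h3:6  h4:6  h5:6  h6:6  h7:5  h8:4  h9:4  h10:4  h11:0 — peak 6.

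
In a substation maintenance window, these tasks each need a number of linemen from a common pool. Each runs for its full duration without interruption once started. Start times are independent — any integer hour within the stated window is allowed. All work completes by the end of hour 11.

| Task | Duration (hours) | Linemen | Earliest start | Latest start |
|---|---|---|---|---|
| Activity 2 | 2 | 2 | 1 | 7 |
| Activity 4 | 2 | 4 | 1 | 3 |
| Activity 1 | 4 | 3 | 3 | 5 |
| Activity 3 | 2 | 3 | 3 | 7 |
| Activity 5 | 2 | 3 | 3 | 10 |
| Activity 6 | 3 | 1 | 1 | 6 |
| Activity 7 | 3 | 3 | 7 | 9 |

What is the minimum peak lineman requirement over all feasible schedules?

Early-start (Activity 2@1, Activity 4@1, Activity 1@3, Activity 3@3, Activity 5@3, Activity 6@1, Activity 7@7) gives peak 10: h1:7  h2:7  h3:10  h4:9  h5:3  h6:3  h7:3  h8:3  h9:3  h10:0  h11:0.
Shift Activity 5→7, Activity 6→5, Activity 7→8.
Schedule Activity 2@1, Activity 4@1, Activity 1@3, Activity 3@3, Activity 5@7, Activity 6@5, Activity 7@8: h1:6  h2:6  h3:6  h4:6  h5:4  h6:4  h7:4  h8:6  h9:3  h10:3  h11:0 — peak 6.

6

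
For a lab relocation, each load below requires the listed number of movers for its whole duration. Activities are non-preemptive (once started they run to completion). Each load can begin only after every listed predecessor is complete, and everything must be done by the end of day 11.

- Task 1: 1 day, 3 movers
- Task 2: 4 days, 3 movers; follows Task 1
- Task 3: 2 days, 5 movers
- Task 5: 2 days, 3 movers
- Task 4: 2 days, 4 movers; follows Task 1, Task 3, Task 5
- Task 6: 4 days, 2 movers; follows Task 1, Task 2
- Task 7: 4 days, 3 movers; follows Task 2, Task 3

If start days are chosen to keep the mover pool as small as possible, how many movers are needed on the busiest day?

7

Early-start (Task 1@1, Task 2@2, Task 3@1, Task 5@1, Task 4@3, Task 6@6, Task 7@6) gives peak 11: d1:11  d2:11  d3:7  d4:7  d5:3  d6:5  d7:5  d8:5  d9:5  d10:0  d11:0.
Shift Task 3→6, Task 4→10, Task 7→8.
Schedule Task 1@1, Task 2@2, Task 3@6, Task 5@1, Task 4@10, Task 6@6, Task 7@8: d1:6  d2:6  d3:3  d4:3  d5:3  d6:7  d7:7  d8:5  d9:5  d10:7  d11:7 — peak 7.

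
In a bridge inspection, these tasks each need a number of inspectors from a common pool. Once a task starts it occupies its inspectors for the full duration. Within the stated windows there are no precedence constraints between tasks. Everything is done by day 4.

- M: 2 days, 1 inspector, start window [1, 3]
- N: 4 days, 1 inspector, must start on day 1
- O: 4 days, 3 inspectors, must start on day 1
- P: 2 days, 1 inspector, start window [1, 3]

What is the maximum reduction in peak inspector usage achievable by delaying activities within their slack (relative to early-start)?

Early-start peak: d1:6  d2:6  d3:4  d4:4 ⇒ 6.
Leveled (M@1, N@1, O@1, P@3): d1:5  d2:5  d3:5  d4:5 ⇒ 5.
Reduction 6 − 5 = 1.

1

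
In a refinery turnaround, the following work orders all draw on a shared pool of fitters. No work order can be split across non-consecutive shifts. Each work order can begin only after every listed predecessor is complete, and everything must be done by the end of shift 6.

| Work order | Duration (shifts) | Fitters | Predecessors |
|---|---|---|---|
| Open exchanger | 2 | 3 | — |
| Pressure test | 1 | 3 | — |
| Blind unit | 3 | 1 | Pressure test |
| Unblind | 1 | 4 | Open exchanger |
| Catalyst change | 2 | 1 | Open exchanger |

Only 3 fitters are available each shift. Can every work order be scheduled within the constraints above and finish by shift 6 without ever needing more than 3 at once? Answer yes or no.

no

The minimum achievable peak is 4; 3 < 4, so no feasible schedule stays within the cap.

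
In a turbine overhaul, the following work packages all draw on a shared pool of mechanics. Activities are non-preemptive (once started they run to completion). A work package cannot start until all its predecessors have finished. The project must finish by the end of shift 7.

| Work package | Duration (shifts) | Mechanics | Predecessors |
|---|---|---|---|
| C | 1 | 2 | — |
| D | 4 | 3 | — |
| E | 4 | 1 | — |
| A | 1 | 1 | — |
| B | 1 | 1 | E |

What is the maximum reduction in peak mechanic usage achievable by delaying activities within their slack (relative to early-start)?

3

Early-start peak: s1:7  s2:4  s3:4  s4:4  s5:1  s6:0  s7:0 ⇒ 7.
Leveled (C@1, D@2, E@1, A@1, B@5): s1:4  s2:4  s3:4  s4:4  s5:4  s6:0  s7:0 ⇒ 4.
Reduction 7 − 4 = 3.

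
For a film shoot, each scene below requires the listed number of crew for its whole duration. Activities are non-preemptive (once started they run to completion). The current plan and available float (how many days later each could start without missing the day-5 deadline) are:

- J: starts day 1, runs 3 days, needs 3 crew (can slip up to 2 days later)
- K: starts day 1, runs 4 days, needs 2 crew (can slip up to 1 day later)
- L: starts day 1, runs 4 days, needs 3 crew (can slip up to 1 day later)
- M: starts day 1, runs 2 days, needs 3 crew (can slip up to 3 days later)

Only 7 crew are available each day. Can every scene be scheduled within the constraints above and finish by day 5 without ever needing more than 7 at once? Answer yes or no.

no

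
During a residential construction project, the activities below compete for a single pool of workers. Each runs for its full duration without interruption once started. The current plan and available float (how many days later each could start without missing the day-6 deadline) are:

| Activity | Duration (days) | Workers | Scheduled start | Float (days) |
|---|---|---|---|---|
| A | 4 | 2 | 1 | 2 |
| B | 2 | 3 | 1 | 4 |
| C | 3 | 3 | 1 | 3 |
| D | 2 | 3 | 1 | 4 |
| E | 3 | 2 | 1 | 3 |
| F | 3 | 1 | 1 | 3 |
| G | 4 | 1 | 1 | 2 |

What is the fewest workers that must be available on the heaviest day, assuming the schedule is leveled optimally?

8

Early-start (A@1, B@1, C@1, D@1, E@1, F@1, G@1) gives peak 15: d1:15  d2:15  d3:9  d4:3  d5:0  d6:0.
Shift D→5, E→3, F→4, G→3.
Schedule A@1, B@1, C@1, D@5, E@3, F@4, G@3: d1:8  d2:8  d3:8  d4:6  d5:7  d6:5 — peak 8.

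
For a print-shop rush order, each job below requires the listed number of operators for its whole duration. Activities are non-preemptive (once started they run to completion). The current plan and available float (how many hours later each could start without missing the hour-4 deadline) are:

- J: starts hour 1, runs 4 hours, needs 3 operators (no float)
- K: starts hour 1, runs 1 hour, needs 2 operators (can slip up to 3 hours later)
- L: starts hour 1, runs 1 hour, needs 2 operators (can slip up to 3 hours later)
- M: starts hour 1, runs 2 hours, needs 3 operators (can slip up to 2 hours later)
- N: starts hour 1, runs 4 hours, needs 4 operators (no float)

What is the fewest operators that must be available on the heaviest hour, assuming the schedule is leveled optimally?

Early-start (J@1, K@1, L@1, M@1, N@1) gives peak 14: h1:14  h2:10  h3:7  h4:7.
Shift L→2, M→3.
Schedule J@1, K@1, L@2, M@3, N@1: h1:9  h2:9  h3:10  h4:10 — peak 10.
Total operator-hours = 38 over 4 hours ⇒ peak ≥ ⌈38/4⌉ = 10, so 10 is optimal.

10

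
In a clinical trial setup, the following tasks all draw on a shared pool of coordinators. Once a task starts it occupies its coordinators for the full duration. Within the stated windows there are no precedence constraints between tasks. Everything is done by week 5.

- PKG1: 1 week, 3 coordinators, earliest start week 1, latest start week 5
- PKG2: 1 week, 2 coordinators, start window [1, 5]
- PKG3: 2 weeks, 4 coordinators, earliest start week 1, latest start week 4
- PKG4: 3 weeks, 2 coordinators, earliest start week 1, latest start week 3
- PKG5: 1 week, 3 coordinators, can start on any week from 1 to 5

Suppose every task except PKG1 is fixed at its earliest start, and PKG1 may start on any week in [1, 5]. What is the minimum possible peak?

PKG1@1: w1:14  w2:6  w3:2  w4:0  w5:0 → peak 14
PKG1@2: w1:11  w2:9  w3:2  w4:0  w5:0 → peak 11
PKG1@3: w1:11  w2:6  w3:5  w4:0  w5:0 → peak 11
PKG1@4: w1:11  w2:6  w3:2  w4:3  w5:0 → peak 11
PKG1@5: w1:11  w2:6  w3:2  w4:0  w5:3 → peak 11
Best is PKG1@2, peak 11.

11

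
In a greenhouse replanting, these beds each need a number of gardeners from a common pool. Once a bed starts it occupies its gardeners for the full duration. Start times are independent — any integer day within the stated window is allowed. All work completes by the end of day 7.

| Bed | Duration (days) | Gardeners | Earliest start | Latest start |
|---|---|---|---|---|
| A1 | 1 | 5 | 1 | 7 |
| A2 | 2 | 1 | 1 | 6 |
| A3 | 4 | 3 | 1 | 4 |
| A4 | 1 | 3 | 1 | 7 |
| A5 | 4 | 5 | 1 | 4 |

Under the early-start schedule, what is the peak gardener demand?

17

Early-start schedule: A1@1, A2@1, A3@1, A4@1, A5@1.
Load per day: day 1: 17, day 2: 9, day 3: 8, day 4: 8, day 5: 0, day 6: 0, day 7: 0.
Peak is 17.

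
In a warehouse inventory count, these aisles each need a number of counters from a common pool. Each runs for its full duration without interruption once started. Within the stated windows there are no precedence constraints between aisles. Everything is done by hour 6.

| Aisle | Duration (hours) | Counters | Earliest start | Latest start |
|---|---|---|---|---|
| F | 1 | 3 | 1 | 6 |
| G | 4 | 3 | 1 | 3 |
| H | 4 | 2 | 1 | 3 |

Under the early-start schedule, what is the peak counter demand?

Early-start schedule: F@1, G@1, H@1.
Load per hour: hour 1: 8, hour 2: 5, hour 3: 5, hour 4: 5, hour 5: 0, hour 6: 0.
Peak is 8.

8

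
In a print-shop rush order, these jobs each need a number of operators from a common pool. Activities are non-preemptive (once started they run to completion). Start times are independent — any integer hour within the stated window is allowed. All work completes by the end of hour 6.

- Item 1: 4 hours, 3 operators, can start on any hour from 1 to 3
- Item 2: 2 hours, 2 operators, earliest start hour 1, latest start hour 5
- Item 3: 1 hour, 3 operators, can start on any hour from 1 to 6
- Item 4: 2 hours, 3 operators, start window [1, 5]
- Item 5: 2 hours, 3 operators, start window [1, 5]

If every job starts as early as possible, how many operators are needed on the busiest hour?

Early-start schedule: Item 1@1, Item 2@1, Item 3@1, Item 4@1, Item 5@1.
Load per hour: hour 1: 14, hour 2: 11, hour 3: 3, hour 4: 3, hour 5: 0, hour 6: 0.
Peak is 14.

14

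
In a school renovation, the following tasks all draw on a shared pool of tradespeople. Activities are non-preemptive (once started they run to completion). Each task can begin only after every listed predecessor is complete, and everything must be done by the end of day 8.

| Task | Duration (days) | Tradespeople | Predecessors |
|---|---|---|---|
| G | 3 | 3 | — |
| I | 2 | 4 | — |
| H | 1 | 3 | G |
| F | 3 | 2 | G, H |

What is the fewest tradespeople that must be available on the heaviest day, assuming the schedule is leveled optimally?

6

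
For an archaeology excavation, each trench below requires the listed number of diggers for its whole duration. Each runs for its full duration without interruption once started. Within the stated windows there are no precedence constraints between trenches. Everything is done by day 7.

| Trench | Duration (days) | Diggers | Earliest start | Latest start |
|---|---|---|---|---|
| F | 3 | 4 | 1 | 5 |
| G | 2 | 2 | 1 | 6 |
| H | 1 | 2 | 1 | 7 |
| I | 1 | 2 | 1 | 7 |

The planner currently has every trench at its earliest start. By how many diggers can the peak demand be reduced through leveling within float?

6

Early-start peak: d1:10  d2:6  d3:4  d4:0  d5:0  d6:0  d7:0 ⇒ 10.
Leveled (F@1, G@4, H@4, I@5): d1:4  d2:4  d3:4  d4:4  d5:4  d6:0  d7:0 ⇒ 4.
Reduction 10 − 4 = 6.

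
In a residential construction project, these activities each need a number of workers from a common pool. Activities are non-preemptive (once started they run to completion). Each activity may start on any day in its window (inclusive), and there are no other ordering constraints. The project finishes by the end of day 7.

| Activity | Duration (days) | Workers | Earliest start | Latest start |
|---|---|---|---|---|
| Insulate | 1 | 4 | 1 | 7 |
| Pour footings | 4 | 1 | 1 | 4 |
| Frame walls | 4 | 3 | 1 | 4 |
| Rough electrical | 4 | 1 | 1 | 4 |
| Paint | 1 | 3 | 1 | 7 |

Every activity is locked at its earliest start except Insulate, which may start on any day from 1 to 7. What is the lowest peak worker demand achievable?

8

Insulate@1: d1:12  d2:5  d3:5  d4:5  d5:0  d6:0  d7:0 → peak 12
Insulate@2: d1:8  d2:9  d3:5  d4:5  d5:0  d6:0  d7:0 → peak 9
Insulate@3: d1:8  d2:5  d3:9  d4:5  d5:0  d6:0  d7:0 → peak 9
Insulate@4: d1:8  d2:5  d3:5  d4:9  d5:0  d6:0  d7:0 → peak 9
Insulate@5: d1:8  d2:5  d3:5  d4:5  d5:4  d6:0  d7:0 → peak 8
Insulate@6: d1:8  d2:5  d3:5  d4:5  d5:0  d6:4  d7:0 → peak 8
Insulate@7: d1:8  d2:5  d3:5  d4:5  d5:0  d6:0  d7:4 → peak 8
Best is Insulate@5, peak 8.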